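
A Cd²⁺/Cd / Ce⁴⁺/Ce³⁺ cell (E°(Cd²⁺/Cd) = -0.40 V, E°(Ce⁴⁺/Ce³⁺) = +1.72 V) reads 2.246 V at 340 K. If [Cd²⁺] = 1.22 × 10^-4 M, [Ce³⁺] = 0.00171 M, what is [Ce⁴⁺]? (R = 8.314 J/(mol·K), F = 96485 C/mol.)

0.0014 M

From the Nernst equation, ln Q = nF(E° − E)/RT = 2×96485×(2.12 − 2.246)/(8.314×340) = -8.601, so Q = 1.84 × 10^-4.
With Q = [Cd²⁺]·[Ce³⁺]^2/[Ce⁴⁺]^2 and the known concentrations, [Ce⁴⁺]^2 in the denominator gives [Ce⁴⁺] = 0.0014 M.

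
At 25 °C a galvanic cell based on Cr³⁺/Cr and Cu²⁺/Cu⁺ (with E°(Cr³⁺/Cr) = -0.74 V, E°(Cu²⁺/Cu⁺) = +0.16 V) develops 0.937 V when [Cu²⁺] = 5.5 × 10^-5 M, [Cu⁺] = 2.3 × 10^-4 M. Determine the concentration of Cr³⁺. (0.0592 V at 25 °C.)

From the Nernst equation, log Q = n(E° − E)/0.0592 = 3(0.90 − 0.937)/0.0592 = -1.875, so Q = 0.0133.
With Q = [Cr³⁺]·[Cu⁺]^3/[Cu²⁺]^3 and the known concentrations, [Cr³⁺] in the numerator gives [Cr³⁺] = 1.8 × 10^-4 M.

1.8 × 10^-4 M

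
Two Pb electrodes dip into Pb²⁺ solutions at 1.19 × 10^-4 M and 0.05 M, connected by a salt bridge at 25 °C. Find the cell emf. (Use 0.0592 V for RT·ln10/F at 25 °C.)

Both half-cells are Pb²⁺/Pb, so E°_cell = 0. The concentrated side is the cathode; the cell reaction moves Pb²⁺ from high to low concentration with n = 2.
Q = [Pb²⁺]_dilute/[Pb²⁺]_conc = 1.19 × 10^-4/0.05 = 0.00238.
E = 0 − (0.0592/2) log Q = −(0.0592/2)(-2.623) = 0.0776 V.

0.078 V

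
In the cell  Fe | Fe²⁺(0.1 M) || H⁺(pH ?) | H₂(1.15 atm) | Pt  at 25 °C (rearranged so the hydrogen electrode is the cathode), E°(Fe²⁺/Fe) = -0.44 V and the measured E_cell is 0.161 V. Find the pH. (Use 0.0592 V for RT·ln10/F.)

E°_cell = 0.44 V and n = 2.
log Q = n(E° − E)/0.0592 = 2×(0.44 − 0.161)/0.0592 = 9.426.
With Q = [Fe²⁺]·P(H₂) / [H⁺]^2, solving for [H⁺] gives log[H⁺] = -5.182, so pH = 5.18.

pH = 5.18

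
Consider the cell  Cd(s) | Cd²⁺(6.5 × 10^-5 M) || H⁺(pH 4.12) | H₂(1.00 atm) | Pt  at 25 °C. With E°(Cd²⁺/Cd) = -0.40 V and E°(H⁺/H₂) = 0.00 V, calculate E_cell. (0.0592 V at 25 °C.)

0.28 V

The hydrogen couple is the cathode, so E°_cell = 0.40 V; n = 2.
[H⁺] = 10^(−4.12) = 7.6 × 10^-5 M, and Q = [Cd²⁺]·P(H₂) / [H⁺]^2 = 1.13 × 10^4.
E = E° − (0.0592/2) log Q = 0.40 − (0.0592/2)(4.053) = 0.280 V.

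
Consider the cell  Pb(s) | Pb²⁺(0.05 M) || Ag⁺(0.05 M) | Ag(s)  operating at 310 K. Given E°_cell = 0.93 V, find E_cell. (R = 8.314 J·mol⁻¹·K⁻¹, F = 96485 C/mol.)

0.890 V

Balancing electrons gives n = 2; the reaction quotient is Q = [Pb²⁺]/[Ag⁺]^2 = 20.0.
E = E° − (RT/nF) ln Q = 0.93 − (8.314×310)/(2×96485) × (2.996) = 0.930 − 0.040 = 0.890 V.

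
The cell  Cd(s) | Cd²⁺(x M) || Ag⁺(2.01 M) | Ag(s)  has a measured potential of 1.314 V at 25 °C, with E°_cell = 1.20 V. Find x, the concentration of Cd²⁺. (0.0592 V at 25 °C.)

5.7 × 10^-4 M

From the Nernst equation, log Q = n(E° − E)/0.0592 = 2(1.20 − 1.314)/0.0592 = -3.851, so Q = 1.41 × 10^-4.
With Q = [Cd²⁺]/[Ag⁺]^2 and the known concentrations, [Cd²⁺] in the numerator gives [Cd²⁺] = 5.7 × 10^-4 M.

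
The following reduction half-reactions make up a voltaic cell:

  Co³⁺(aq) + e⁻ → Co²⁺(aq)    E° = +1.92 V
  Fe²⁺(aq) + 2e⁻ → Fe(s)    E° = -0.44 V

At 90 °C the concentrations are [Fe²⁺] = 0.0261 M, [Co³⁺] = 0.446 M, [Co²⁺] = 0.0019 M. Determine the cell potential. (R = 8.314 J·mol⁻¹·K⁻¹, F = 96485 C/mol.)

2.59 V

The Co³⁺/Co²⁺ couple has the higher reduction potential and acts as the cathode, so E°_cell = +1.92 − (-0.44) = 2.36 V.
Balancing electrons gives n = 2; the reaction quotient is Q = [Fe²⁺]·[Co²⁺]^2/[Co³⁺]^2 = 4.74 × 10^-7.
E = E° − (RT/nF) ln Q = 2.36 − (8.314×363)/(2×96485) × (-14.563) = 2.360 + 0.228 = 2.588 V.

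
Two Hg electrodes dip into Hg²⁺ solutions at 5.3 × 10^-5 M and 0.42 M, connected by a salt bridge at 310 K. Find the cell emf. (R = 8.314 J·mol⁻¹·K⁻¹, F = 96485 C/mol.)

0.12 V

Both half-cells are Hg²⁺/Hg, so E°_cell = 0. The concentrated side is the cathode; the cell reaction moves Hg²⁺ from high to low concentration with n = 2.
Q = [Hg²⁺]_dilute/[Hg²⁺]_conc = 5.3 × 10^-5/0.42 = 1.26 × 10^-4.
E = 0 − (RT/nF) ln Q = −((8.314×310)/(2×96485))(-8.978) = 0.1199 V.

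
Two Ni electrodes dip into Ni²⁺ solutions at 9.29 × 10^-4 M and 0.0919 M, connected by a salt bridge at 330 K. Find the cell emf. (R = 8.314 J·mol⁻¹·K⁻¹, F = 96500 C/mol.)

Both half-cells are Ni²⁺/Ni, so E°_cell = 0. The concentrated side is the cathode; the cell reaction moves Ni²⁺ from high to low concentration with n = 2.
Q = [Ni²⁺]_dilute/[Ni²⁺]_conc = 9.29 × 10^-4/0.0919 = 0.0101.
E = 0 − (RT/nF) ln Q = −((8.314×330)/(2×96500))(-4.594) = 0.0653 V.

0.065 V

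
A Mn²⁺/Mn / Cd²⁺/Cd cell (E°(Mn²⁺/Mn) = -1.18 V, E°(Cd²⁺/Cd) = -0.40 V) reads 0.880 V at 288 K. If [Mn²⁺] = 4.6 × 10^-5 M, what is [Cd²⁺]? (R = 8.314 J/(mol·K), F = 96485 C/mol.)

From the Nernst equation, ln Q = nF(E° − E)/RT = 2×96485×(0.78 − 0.880)/(8.314×288) = -8.059, so Q = 3.16 × 10^-4.
With Q = [Mn²⁺]/[Cd²⁺] and the known concentrations, [Cd²⁺] in the denominator gives [Cd²⁺] = 0.15 M.

0.15 M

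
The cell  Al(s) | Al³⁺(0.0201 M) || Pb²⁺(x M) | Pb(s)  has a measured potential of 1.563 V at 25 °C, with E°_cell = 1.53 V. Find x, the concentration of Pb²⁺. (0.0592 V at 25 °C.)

0.96 M

From the Nernst equation, log Q = n(E° − E)/0.0592 = 6(1.53 − 1.563)/0.0592 = -3.345, so Q = 4.52 × 10^-4.
With Q = [Al³⁺]^2/[Pb²⁺]^3 and the known concentrations, [Pb²⁺]^3 in the denominator gives [Pb²⁺] = 0.96 M.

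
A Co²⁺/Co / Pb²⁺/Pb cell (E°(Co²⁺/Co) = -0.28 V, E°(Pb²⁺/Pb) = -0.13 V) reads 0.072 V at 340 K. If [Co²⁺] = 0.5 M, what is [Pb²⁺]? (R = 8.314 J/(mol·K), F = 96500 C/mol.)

0.0024 M

From the Nernst equation, ln Q = nF(E° − E)/RT = 2×96500×(0.15 − 0.072)/(8.314×340) = 5.326, so Q = 206.
With Q = [Co²⁺]/[Pb²⁺] and the known concentrations, [Pb²⁺] in the denominator gives [Pb²⁺] = 0.0024 M.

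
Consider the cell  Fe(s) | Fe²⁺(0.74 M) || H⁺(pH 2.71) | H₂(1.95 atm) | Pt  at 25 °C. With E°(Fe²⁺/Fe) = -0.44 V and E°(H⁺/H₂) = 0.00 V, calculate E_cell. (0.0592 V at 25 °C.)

0.27 V

The hydrogen couple is the cathode, so E°_cell = 0.44 V; n = 2.
[H⁺] = 10^(−2.71) = 0.0019 M, and Q = [Fe²⁺]·P(H₂) / [H⁺]^2 = 3.8 × 10^5.
E = E° − (0.0592/2) log Q = 0.44 − (0.0592/2)(5.579) = 0.275 V.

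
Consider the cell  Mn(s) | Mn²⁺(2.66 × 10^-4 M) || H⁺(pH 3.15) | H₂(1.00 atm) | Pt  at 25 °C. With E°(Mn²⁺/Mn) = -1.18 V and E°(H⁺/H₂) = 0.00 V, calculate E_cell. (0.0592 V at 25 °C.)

1.10 V

The hydrogen couple is the cathode, so E°_cell = 1.18 V; n = 2.
[H⁺] = 10^(−3.15) = 7.1 × 10^-4 M, and Q = [Mn²⁺]·P(H₂) / [H⁺]^2 = 531.
E = E° − (0.0592/2) log Q = 1.18 − (0.0592/2)(2.725) = 1.099 V.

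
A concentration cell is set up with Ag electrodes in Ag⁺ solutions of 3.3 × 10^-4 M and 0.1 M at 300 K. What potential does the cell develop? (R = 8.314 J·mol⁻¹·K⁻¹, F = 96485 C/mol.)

0.15 V

Both half-cells are Ag⁺/Ag, so E°_cell = 0. The concentrated side is the cathode; the cell reaction moves Ag⁺ from high to low concentration with n = 1.
Q = [Ag⁺]_dilute/[Ag⁺]_conc = 3.3 × 10^-4/0.1 = 0.00330.
E = 0 − (RT/nF) ln Q = −((8.314×300)/(1×96485))(-5.714) = 0.1477 V.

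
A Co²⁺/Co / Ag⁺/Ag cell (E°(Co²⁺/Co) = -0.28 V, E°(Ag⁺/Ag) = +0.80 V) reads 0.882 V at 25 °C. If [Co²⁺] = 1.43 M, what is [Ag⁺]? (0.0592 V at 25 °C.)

5.4 × 10^-4 M

From the Nernst equation, log Q = n(E° − E)/0.0592 = 2(1.08 − 0.882)/0.0592 = 6.689, so Q = 4.89 × 10^6.
With Q = [Co²⁺]/[Ag⁺]^2 and the known concentrations, [Ag⁺]^2 in the denominator gives [Ag⁺] = 5.4 × 10^-4 M.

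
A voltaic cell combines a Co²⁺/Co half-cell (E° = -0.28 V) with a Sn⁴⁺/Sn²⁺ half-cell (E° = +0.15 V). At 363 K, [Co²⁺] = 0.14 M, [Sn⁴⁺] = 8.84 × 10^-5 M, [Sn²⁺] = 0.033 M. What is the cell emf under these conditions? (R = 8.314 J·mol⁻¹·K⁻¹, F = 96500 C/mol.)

The Sn⁴⁺/Sn²⁺ couple has the higher reduction potential and acts as the cathode, so E°_cell = +0.15 − (-0.28) = 0.43 V.
Balancing electrons gives n = 2; the reaction quotient is Q = [Co²⁺]·[Sn²⁺]/[Sn⁴⁺] = 52.3.
E = E° − (RT/nF) ln Q = 0.43 − (8.314×363)/(2×96500) × (3.956) = 0.430 − 0.062 = 0.368 V.

0.368 V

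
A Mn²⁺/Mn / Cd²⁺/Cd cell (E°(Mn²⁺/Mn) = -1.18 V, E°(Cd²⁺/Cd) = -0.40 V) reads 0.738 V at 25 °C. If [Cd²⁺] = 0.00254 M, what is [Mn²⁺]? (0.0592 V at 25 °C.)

From the Nernst equation, log Q = n(E° − E)/0.0592 = 2(0.78 − 0.738)/0.0592 = 1.419, so Q = 26.2.
With Q = [Mn²⁺]/[Cd²⁺] and the known concentrations, [Mn²⁺] in the numerator gives [Mn²⁺] = 0.067 M.

0.067 M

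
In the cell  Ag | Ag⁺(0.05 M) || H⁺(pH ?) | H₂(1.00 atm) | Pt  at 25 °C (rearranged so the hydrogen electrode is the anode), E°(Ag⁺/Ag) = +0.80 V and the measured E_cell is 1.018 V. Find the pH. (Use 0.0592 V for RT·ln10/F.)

E°_cell = 0.80 V and n = 2.
log Q = n(E° − E)/0.0592 = 2×(0.80 − 1.018)/0.0592 = -7.365.
With Q = [H⁺]^2 / ([Ag⁺]^2·P(H₂)), solving for [H⁺] gives log[H⁺] = -4.983, so pH = 4.98.

pH = 4.98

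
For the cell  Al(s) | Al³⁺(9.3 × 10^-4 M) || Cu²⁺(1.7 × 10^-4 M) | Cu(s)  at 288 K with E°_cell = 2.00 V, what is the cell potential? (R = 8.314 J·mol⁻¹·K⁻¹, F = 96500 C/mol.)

1.95 V

Balancing electrons gives n = 6; the reaction quotient is Q = [Al³⁺]^2/[Cu²⁺]^3 = 1.76 × 10^5.
E = E° − (RT/nF) ln Q = 2.00 − (8.314×288)/(6×96500) × (12.078) = 2.000 − 0.050 = 1.950 V.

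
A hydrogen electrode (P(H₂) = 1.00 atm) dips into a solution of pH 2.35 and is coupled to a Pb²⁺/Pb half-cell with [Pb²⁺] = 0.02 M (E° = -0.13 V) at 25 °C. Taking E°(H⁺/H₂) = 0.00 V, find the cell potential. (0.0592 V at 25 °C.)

0.041 V

The hydrogen couple is the cathode, so E°_cell = 0.13 V; n = 2.
[H⁺] = 10^(−2.35) = 0.0045 M, and Q = [Pb²⁺]·P(H₂) / [H⁺]^2 = 1000.
E = E° − (0.0592/2) log Q = 0.13 − (0.0592/2)(3.001) = 0.041 V.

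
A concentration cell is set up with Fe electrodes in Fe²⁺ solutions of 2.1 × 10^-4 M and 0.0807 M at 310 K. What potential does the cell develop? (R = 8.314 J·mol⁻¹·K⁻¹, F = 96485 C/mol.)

0.079 V

Both half-cells are Fe²⁺/Fe, so E°_cell = 0. The concentrated side is the cathode; the cell reaction moves Fe²⁺ from high to low concentration with n = 2.
Q = [Fe²⁺]_dilute/[Fe²⁺]_conc = 2.1 × 10^-4/0.0807 = 0.00260.
E = 0 − (RT/nF) ln Q = −((8.314×310)/(2×96485))(-5.951) = 0.0795 V.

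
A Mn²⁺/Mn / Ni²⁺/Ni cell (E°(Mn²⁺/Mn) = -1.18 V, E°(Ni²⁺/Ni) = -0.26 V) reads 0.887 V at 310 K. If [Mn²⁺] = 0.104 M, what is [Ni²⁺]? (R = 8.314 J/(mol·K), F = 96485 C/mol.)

0.0088 M

From the Nernst equation, ln Q = nF(E° − E)/RT = 2×96485×(0.92 − 0.887)/(8.314×310) = 2.471, so Q = 11.8.
With Q = [Mn²⁺]/[Ni²⁺] and the known concentrations, [Ni²⁺] in the denominator gives [Ni²⁺] = 0.0088 M.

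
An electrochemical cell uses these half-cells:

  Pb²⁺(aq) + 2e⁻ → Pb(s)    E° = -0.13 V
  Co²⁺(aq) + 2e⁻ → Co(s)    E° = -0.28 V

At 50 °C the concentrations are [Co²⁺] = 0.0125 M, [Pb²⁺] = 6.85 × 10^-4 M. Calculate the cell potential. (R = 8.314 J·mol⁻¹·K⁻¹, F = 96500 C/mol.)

0.110 V

The Pb²⁺/Pb couple has the higher reduction potential and acts as the cathode, so E°_cell = -0.13 − (-0.28) = 0.15 V.
Balancing electrons gives n = 2; the reaction quotient is Q = [Co²⁺]/[Pb²⁺] = 18.2.
E = E° − (RT/nF) ln Q = 0.15 − (8.314×323)/(2×96500) × (2.904) = 0.150 − 0.040 = 0.110 V.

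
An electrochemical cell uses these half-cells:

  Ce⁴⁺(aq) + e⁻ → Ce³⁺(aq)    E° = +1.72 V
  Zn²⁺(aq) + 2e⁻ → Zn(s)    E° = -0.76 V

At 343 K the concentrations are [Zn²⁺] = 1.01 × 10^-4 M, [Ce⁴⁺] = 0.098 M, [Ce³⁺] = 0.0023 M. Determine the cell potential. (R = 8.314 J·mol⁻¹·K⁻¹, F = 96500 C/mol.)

2.73 V

The Ce⁴⁺/Ce³⁺ couple has the higher reduction potential and acts as the cathode, so E°_cell = +1.72 − (-0.76) = 2.48 V.
Balancing electrons gives n = 2; the reaction quotient is Q = [Zn²⁺]·[Ce³⁺]^2/[Ce⁴⁺]^2 = 5.56 × 10^-8.
E = E° − (RT/nF) ln Q = 2.48 − (8.314×343)/(2×96500) × (-16.705) = 2.480 + 0.247 = 2.727 V.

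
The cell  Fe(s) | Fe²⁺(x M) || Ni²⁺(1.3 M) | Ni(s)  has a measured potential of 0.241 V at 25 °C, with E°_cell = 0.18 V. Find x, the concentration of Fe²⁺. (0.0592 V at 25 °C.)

0.011 M

From the Nernst equation, log Q = n(E° − E)/0.0592 = 2(0.18 − 0.241)/0.0592 = -2.061, so Q = 0.00869.
With Q = [Fe²⁺]/[Ni²⁺] and the known concentrations, [Fe²⁺] in the numerator gives [Fe²⁺] = 0.011 M.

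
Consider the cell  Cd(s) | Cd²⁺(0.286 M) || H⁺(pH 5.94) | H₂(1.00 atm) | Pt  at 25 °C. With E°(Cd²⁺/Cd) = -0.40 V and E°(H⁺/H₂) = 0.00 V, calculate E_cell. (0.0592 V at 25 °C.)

0.064 V

The hydrogen couple is the cathode, so E°_cell = 0.40 V; n = 2.
[H⁺] = 10^(−5.94) = 1.1 × 10^-6 M, and Q = [Cd²⁺]·P(H₂) / [H⁺]^2 = 2.17 × 10^11.
E = E° − (0.0592/2) log Q = 0.40 − (0.0592/2)(11.336) = 0.064 V.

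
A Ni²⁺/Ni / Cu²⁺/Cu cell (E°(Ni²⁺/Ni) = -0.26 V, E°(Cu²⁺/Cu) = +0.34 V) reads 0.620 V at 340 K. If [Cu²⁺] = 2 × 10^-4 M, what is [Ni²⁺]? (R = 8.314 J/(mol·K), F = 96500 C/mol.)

5.1 × 10^-5 M

From the Nernst equation, ln Q = nF(E° − E)/RT = 2×96500×(0.60 − 0.620)/(8.314×340) = -1.366, so Q = 0.255.
With Q = [Ni²⁺]/[Cu²⁺] and the known concentrations, [Ni²⁺] in the numerator gives [Ni²⁺] = 5.1 × 10^-5 M.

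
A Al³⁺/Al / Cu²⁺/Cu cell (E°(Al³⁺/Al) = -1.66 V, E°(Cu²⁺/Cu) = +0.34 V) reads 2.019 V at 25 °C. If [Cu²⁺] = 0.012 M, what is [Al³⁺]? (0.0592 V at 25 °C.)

1.4 × 10^-4 M

From the Nernst equation, log Q = n(E° − E)/0.0592 = 6(2.00 − 2.019)/0.0592 = -1.926, so Q = 0.0119.
With Q = [Al³⁺]^2/[Cu²⁺]^3 and the known concentrations, [Al³⁺]^2 in the numerator gives [Al³⁺] = 1.4 × 10^-4 M.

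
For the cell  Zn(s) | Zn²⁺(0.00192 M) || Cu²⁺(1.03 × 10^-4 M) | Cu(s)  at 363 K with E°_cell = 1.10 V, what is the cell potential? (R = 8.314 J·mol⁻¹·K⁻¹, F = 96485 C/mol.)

Balancing electrons gives n = 2; the reaction quotient is Q = [Zn²⁺]/[Cu²⁺] = 18.6.
E = E° − (RT/nF) ln Q = 1.10 − (8.314×363)/(2×96485) × (2.925) = 1.100 − 0.046 = 1.054 V.

1.05 V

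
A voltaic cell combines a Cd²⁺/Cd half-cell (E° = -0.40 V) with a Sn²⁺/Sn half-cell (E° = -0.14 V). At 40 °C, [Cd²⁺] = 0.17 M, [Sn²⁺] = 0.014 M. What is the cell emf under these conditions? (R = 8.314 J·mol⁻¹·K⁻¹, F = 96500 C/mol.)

0.226 V

The Sn²⁺/Sn couple has the higher reduction potential and acts as the cathode, so E°_cell = -0.14 − (-0.40) = 0.26 V.
Balancing electrons gives n = 2; the reaction quotient is Q = [Cd²⁺]/[Sn²⁺] = 12.1.
E = E° − (RT/nF) ln Q = 0.26 − (8.314×313)/(2×96500) × (2.497) = 0.260 − 0.034 = 0.226 V.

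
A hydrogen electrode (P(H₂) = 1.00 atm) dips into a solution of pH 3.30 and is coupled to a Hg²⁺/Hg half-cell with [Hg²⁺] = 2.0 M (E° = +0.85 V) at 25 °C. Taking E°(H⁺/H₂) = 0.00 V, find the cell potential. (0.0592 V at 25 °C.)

1.05 V

The Hg²⁺/Hg couple is the cathode, so E°_cell = 0.85 V; n = 2.
[H⁺] = 10^(−3.30) = 5 × 10^-4 M, and Q = [H⁺]^2 / ([Hg²⁺]·P(H₂)) = 1.26 × 10^-7.
E = E° − (0.0592/2) log Q = 0.85 − (0.0592/2)(-6.901) = 1.054 V.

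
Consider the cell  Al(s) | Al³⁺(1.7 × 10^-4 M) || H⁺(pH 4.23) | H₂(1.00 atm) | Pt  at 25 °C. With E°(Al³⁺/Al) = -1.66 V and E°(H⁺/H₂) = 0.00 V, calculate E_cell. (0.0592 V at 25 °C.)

The hydrogen couple is the cathode, so E°_cell = 1.66 V; n = 6.
[H⁺] = 10^(−4.23) = 5.9 × 10^-5 M, and Q = [Al³⁺]^2·P(H₂)^3 / [H⁺]^6 = 6.93 × 10^17.
E = E° − (0.0592/6) log Q = 1.66 − (0.0592/6)(17.841) = 1.484 V.

1.48 V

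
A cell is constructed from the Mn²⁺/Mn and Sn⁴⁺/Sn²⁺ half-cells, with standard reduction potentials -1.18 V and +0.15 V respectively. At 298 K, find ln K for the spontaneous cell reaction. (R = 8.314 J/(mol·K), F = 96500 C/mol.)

E°_cell = +0.15 − (-1.18) = 1.33 V, with n = 2 electrons transferred.
At equilibrium E = 0, so the Nernst equation gives ln K = nFE°/RT = (2)(96500)(1.33)/((8.314)(298)) = 103.61.

ln K = 103.6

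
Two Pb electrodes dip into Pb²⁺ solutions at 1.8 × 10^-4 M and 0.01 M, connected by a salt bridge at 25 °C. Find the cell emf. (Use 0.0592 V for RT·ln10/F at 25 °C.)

0.052 V

Both half-cells are Pb²⁺/Pb, so E°_cell = 0. The concentrated side is the cathode; the cell reaction moves Pb²⁺ from high to low concentration with n = 2.
Q = [Pb²⁺]_dilute/[Pb²⁺]_conc = 1.8 × 10^-4/0.01 = 0.0180.
E = 0 − (0.0592/2) log Q = −(0.0592/2)(-1.745) = 0.0517 V.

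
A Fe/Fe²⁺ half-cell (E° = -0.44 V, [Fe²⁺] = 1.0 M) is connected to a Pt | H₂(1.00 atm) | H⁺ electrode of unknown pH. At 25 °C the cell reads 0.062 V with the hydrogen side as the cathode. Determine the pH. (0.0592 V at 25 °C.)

pH = 6.39

E°_cell = 0.44 V and n = 2.
log Q = n(E° − E)/0.0592 = 2×(0.44 − 0.062)/0.0592 = 12.770.
With Q = [Fe²⁺]·P(H₂) / [H⁺]^2, solving for [H⁺] gives log[H⁺] = -6.385, so pH = 6.39.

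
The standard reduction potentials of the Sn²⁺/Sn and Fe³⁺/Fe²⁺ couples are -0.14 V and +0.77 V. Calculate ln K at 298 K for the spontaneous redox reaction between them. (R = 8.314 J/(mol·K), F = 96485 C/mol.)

E°_cell = +0.77 − (-0.14) = 0.91 V, with n = 2 electrons transferred.
At equilibrium E = 0, so the Nernst equation gives ln K = nFE°/RT = (2)(96485)(0.91)/((8.314)(298)) = 70.88.

ln K = 70.9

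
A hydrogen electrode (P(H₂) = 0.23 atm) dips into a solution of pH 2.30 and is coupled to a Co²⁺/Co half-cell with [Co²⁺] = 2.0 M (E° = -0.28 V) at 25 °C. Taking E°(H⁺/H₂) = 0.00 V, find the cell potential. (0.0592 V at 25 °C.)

0.15 V

The hydrogen couple is the cathode, so E°_cell = 0.28 V; n = 2.
[H⁺] = 10^(−2.30) = 0.0050 M, and Q = [Co²⁺]·P(H₂) / [H⁺]^2 = 1.83 × 10^4.
E = E° − (0.0592/2) log Q = 0.28 − (0.0592/2)(4.263) = 0.154 V.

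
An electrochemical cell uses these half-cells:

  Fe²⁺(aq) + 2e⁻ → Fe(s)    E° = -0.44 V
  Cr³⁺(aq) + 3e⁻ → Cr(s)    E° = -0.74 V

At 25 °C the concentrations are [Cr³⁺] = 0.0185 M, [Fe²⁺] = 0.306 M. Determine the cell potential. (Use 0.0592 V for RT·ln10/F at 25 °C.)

The Fe²⁺/Fe couple has the higher reduction potential and acts as the cathode, so E°_cell = -0.44 − (-0.74) = 0.30 V.
Balancing electrons gives n = 6; the reaction quotient is Q = [Cr³⁺]^2/[Fe²⁺]^3 = 0.0119.
At 25 °C, E = E° − (0.0592/n) log Q = 0.30 − (0.0592/6)(-1.923) = 0.300 + 0.019 = 0.319 V.

0.319 V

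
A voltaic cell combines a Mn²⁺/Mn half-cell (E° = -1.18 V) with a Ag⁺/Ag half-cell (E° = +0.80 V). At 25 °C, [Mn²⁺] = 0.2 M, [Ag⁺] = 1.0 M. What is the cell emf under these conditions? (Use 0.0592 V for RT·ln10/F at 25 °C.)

2.00 V

The Ag⁺/Ag couple has the higher reduction potential and acts as the cathode, so E°_cell = +0.80 − (-1.18) = 1.98 V.
Balancing electrons gives n = 2; the reaction quotient is Q = [Mn²⁺]/[Ag⁺]^2 = 0.200.
At 25 °C, E = E° − (0.0592/n) log Q = 1.98 − (0.0592/2)(-0.699) = 1.980 + 0.021 = 2.001 V.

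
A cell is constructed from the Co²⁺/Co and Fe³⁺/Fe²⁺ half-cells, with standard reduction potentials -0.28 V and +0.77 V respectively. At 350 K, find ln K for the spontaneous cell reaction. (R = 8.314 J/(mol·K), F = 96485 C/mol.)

E°_cell = +0.77 − (-0.28) = 1.05 V, with n = 2 electrons transferred.
At equilibrium E = 0, so the Nernst equation gives ln K = nFE°/RT = (2)(96485)(1.05)/((8.314)(350)) = 69.63.

ln K = 69.6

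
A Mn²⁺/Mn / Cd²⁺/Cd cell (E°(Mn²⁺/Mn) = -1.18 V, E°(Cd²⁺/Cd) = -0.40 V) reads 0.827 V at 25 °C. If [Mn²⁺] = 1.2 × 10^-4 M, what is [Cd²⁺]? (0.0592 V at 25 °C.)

0.0046 M

From the Nernst equation, log Q = n(E° − E)/0.0592 = 2(0.78 − 0.827)/0.0592 = -1.588, so Q = 0.0258.
With Q = [Mn²⁺]/[Cd²⁺] and the known concentrations, [Cd²⁺] in the denominator gives [Cd²⁺] = 0.0046 M.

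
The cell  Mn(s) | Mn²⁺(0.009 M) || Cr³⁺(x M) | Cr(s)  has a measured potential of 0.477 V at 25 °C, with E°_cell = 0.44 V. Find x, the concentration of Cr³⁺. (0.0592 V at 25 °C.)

0.064 M

From the Nernst equation, log Q = n(E° − E)/0.0592 = 6(0.44 − 0.477)/0.0592 = -3.750, so Q = 1.78 × 10^-4.
With Q = [Mn²⁺]^3/[Cr³⁺]^2 and the known concentrations, [Cr³⁺]^2 in the denominator gives [Cr³⁺] = 0.064 M.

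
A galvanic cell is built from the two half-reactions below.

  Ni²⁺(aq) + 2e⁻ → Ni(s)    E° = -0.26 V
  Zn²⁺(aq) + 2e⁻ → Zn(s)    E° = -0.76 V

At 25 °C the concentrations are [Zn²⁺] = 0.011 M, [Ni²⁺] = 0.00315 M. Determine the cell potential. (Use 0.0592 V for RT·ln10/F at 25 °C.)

The Ni²⁺/Ni couple has the higher reduction potential and acts as the cathode, so E°_cell = -0.26 − (-0.76) = 0.50 V.
Balancing electrons gives n = 2; the reaction quotient is Q = [Zn²⁺]/[Ni²⁺] = 3.49.
At 25 °C, E = E° − (0.0592/n) log Q = 0.50 − (0.0592/2)(0.543) = 0.500 − 0.016 = 0.484 V.

0.484 V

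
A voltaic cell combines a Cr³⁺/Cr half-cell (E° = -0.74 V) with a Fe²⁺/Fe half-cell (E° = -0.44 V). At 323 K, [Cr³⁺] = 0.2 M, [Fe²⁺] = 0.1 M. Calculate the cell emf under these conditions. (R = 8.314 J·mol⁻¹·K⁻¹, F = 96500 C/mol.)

The Fe²⁺/Fe couple has the higher reduction potential and acts as the cathode, so E°_cell = -0.44 − (-0.74) = 0.30 V.
Balancing electrons gives n = 6; the reaction quotient is Q = [Cr³⁺]^2/[Fe²⁺]^3 = 40.0.
E = E° − (RT/nF) ln Q = 0.30 − (8.314×323)/(6×96500) × (3.689) = 0.300 − 0.017 = 0.283 V.

0.283 V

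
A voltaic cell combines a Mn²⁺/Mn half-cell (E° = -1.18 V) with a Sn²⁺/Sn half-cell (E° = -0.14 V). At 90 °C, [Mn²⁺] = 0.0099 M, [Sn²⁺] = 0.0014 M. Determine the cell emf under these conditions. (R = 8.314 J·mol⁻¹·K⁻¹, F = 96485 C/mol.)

1.01 V

The Sn²⁺/Sn couple has the higher reduction potential and acts as the cathode, so E°_cell = -0.14 − (-1.18) = 1.04 V.
Balancing electrons gives n = 2; the reaction quotient is Q = [Mn²⁺]/[Sn²⁺] = 7.07.
E = E° − (RT/nF) ln Q = 1.04 − (8.314×363)/(2×96485) × (1.956) = 1.040 − 0.031 = 1.009 V.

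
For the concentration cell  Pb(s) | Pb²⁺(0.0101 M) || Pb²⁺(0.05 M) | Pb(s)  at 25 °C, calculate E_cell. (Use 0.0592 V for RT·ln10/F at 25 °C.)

Both half-cells are Pb²⁺/Pb, so E°_cell = 0. The concentrated side is the cathode; the cell reaction moves Pb²⁺ from high to low concentration with n = 2.
Q = [Pb²⁺]_dilute/[Pb²⁺]_conc = 0.0101/0.05 = 0.202.
E = 0 − (0.0592/2) log Q = −(0.0592/2)(-0.695) = 0.0206 V.

0.021 V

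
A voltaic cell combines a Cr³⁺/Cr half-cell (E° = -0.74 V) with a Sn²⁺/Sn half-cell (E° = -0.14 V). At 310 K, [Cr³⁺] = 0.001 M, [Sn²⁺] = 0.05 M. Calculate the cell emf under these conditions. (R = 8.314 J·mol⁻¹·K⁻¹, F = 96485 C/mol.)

The Sn²⁺/Sn couple has the higher reduction potential and acts as the cathode, so E°_cell = -0.14 − (-0.74) = 0.60 V.
Balancing electrons gives n = 6; the reaction quotient is Q = [Cr³⁺]^2/[Sn²⁺]^3 = 0.00800.
E = E° − (RT/nF) ln Q = 0.60 − (8.314×310)/(6×96485) × (-4.828) = 0.600 + 0.021 = 0.621 V.

0.621 V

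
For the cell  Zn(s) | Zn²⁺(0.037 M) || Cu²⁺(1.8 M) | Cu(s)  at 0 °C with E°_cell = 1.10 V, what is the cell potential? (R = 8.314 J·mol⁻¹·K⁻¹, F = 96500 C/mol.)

1.15 V

Balancing electrons gives n = 2; the reaction quotient is Q = [Zn²⁺]/[Cu²⁺] = 0.0206.
E = E° − (RT/nF) ln Q = 1.10 − (8.314×273)/(2×96500) × (-3.885) = 1.100 + 0.046 = 1.146 V.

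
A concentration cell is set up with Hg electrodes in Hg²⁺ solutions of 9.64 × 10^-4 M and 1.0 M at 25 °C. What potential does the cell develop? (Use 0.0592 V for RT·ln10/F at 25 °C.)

Both half-cells are Hg²⁺/Hg, so E°_cell = 0. The concentrated side is the cathode; the cell reaction moves Hg²⁺ from high to low concentration with n = 2.
Q = [Hg²⁺]_dilute/[Hg²⁺]_conc = 9.64 × 10^-4/1.0 = 9.64 × 10^-4.
E = 0 − (0.0592/2) log Q = −(0.0592/2)(-3.016) = 0.0893 V.

0.089 V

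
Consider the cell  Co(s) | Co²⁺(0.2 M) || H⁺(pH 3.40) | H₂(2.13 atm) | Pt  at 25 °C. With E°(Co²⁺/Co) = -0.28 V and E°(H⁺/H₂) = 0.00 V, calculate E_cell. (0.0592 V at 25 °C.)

0.090 V

The hydrogen couple is the cathode, so E°_cell = 0.28 V; n = 2.
[H⁺] = 10^(−3.40) = 4 × 10^-4 M, and Q = [Co²⁺]·P(H₂) / [H⁺]^2 = 2.69 × 10^6.
E = E° − (0.0592/2) log Q = 0.28 − (0.0592/2)(6.429) = 0.090 V.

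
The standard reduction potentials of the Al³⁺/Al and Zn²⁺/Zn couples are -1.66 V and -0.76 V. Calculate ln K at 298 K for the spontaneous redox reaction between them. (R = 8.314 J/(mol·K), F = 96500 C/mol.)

E°_cell = -0.76 − (-1.66) = 0.90 V, with n = 6 electrons transferred.
At equilibrium E = 0, so the Nernst equation gives ln K = nFE°/RT = (6)(96500)(0.90)/((8.314)(298)) = 210.33.

ln K = 210.3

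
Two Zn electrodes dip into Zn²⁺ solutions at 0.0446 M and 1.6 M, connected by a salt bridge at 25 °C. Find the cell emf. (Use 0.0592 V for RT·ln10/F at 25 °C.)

0.046 V

Both half-cells are Zn²⁺/Zn, so E°_cell = 0. The concentrated side is the cathode; the cell reaction moves Zn²⁺ from high to low concentration with n = 2.
Q = [Zn²⁺]_dilute/[Zn²⁺]_conc = 0.0446/1.6 = 0.0279.
E = 0 − (0.0592/2) log Q = −(0.0592/2)(-1.555) = 0.0460 V.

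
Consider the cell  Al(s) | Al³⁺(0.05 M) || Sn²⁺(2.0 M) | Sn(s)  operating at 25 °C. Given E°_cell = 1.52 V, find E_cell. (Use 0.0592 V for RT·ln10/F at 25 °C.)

Balancing electrons gives n = 6; the reaction quotient is Q = [Al³⁺]^2/[Sn²⁺]^3 = 3.13 × 10^-4.
At 25 °C, E = E° − (0.0592/n) log Q = 1.52 − (0.0592/6)(-3.505) = 1.520 + 0.035 = 1.555 V.

1.55 V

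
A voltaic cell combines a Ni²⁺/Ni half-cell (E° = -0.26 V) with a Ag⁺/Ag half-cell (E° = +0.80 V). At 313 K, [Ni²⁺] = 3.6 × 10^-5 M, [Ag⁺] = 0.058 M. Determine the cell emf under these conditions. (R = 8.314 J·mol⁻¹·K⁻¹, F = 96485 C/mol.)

The Ag⁺/Ag couple has the higher reduction potential and acts as the cathode, so E°_cell = +0.80 − (-0.26) = 1.06 V.
Balancing electrons gives n = 2; the reaction quotient is Q = [Ni²⁺]/[Ag⁺]^2 = 0.0107.
E = E° − (RT/nF) ln Q = 1.06 − (8.314×313)/(2×96485) × (-4.537) = 1.060 + 0.061 = 1.121 V.

1.12 V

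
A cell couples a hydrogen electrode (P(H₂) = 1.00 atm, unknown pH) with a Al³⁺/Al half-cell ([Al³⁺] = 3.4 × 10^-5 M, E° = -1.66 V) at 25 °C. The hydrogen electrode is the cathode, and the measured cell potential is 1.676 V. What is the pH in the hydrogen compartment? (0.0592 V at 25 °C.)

E°_cell = 1.66 V and n = 6.
log Q = n(E° − E)/0.0592 = 6×(1.66 − 1.676)/0.0592 = -1.622.
With Q = [Al³⁺]^2·P(H₂)^3 / [H⁺]^6, solving for [H⁺] gives log[H⁺] = -1.219, so pH = 1.22.

pH = 1.22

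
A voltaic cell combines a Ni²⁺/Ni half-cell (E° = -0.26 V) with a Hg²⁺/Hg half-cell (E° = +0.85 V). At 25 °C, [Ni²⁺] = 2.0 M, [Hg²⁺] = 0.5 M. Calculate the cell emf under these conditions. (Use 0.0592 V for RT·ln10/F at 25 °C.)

1.09 V

The Hg²⁺/Hg couple has the higher reduction potential and acts as the cathode, so E°_cell = +0.85 − (-0.26) = 1.11 V.
Balancing electrons gives n = 2; the reaction quotient is Q = [Ni²⁺]/[Hg²⁺] = 4.00.
At 25 °C, E = E° − (0.0592/n) log Q = 1.11 − (0.0592/2)(0.602) = 1.110 − 0.018 = 1.092 V.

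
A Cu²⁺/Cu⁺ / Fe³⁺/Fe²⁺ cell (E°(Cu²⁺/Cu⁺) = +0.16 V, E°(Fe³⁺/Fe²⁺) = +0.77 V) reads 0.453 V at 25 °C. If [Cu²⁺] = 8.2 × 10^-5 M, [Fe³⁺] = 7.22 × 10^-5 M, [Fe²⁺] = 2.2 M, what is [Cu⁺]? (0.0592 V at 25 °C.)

0.0056 M

From the Nernst equation, log Q = n(E° − E)/0.0592 = 1(0.61 − 0.453)/0.0592 = 2.652, so Q = 449.
With Q = [Cu²⁺]·[Fe²⁺]/([Cu⁺]·[Fe³⁺]) and the known concentrations, [Cu⁺] in the denominator gives [Cu⁺] = 0.0056 M.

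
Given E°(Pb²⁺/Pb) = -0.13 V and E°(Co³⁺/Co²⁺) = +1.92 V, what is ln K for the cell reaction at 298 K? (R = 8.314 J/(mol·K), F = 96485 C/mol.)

E°_cell = +1.92 − (-0.13) = 2.05 V, with n = 2 electrons transferred.
At equilibrium E = 0, so the Nernst equation gives ln K = nFE°/RT = (2)(96485)(2.05)/((8.314)(298)) = 159.67.

ln K = 159.7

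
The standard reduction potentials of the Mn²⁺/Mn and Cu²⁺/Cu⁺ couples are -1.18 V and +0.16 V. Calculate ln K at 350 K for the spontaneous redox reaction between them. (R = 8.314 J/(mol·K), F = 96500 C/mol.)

ln K = 88.9

E°_cell = +0.16 − (-1.18) = 1.34 V, with n = 2 electrons transferred.
At equilibrium E = 0, so the Nernst equation gives ln K = nFE°/RT = (2)(96500)(1.34)/((8.314)(350)) = 88.88.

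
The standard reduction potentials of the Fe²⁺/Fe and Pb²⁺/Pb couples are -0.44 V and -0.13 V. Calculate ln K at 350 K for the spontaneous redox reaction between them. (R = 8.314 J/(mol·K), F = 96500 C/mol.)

ln K = 20.6

E°_cell = -0.13 − (-0.44) = 0.31 V, with n = 2 electrons transferred.
At equilibrium E = 0, so the Nernst equation gives ln K = nFE°/RT = (2)(96500)(0.31)/((8.314)(350)) = 20.56.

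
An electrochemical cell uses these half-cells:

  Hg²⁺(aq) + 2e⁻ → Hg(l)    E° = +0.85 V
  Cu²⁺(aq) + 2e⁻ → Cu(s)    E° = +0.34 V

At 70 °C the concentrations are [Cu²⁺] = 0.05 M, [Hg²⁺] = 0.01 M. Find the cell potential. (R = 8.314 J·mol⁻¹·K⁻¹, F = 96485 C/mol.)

The Hg²⁺/Hg couple has the higher reduction potential and acts as the cathode, so E°_cell = +0.85 − (+0.34) = 0.51 V.
Balancing electrons gives n = 2; the reaction quotient is Q = [Cu²⁺]/[Hg²⁺] = 5.00.
E = E° − (RT/nF) ln Q = 0.51 − (8.314×343)/(2×96485) × (1.609) = 0.510 − 0.024 = 0.486 V.

0.486 V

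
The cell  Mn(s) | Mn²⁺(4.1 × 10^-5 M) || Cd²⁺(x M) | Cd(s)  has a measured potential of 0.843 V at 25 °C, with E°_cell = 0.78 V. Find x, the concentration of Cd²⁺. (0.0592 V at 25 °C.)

From the Nernst equation, log Q = n(E° − E)/0.0592 = 2(0.78 − 0.843)/0.0592 = -2.128, so Q = 0.00744.
With Q = [Mn²⁺]/[Cd²⁺] and the known concentrations, [Cd²⁺] in the denominator gives [Cd²⁺] = 0.0055 M.

0.0055 M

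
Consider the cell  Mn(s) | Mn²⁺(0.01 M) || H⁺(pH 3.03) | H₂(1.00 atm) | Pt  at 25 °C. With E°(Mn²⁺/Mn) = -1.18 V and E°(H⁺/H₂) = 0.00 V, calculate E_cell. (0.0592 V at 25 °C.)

1.06 V

The hydrogen couple is the cathode, so E°_cell = 1.18 V; n = 2.
[H⁺] = 10^(−3.03) = 9.3 × 10^-4 M, and Q = [Mn²⁺]·P(H₂) / [H⁺]^2 = 1.15 × 10^4.
E = E° − (0.0592/2) log Q = 1.18 − (0.0592/2)(4.060) = 1.060 V.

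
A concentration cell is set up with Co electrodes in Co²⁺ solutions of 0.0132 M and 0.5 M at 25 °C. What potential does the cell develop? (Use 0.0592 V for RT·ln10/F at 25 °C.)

0.047 V

Both half-cells are Co²⁺/Co, so E°_cell = 0. The concentrated side is the cathode; the cell reaction moves Co²⁺ from high to low concentration with n = 2.
Q = [Co²⁺]_dilute/[Co²⁺]_conc = 0.0132/0.5 = 0.0264.
E = 0 − (0.0592/2) log Q = −(0.0592/2)(-1.578) = 0.0467 V.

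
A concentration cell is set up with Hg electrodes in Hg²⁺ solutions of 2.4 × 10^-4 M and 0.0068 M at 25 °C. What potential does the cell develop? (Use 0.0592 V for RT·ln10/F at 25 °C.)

Both half-cells are Hg²⁺/Hg, so E°_cell = 0. The concentrated side is the cathode; the cell reaction moves Hg²⁺ from high to low concentration with n = 2.
Q = [Hg²⁺]_dilute/[Hg²⁺]_conc = 2.4 × 10^-4/0.0068 = 0.0353.
E = 0 − (0.0592/2) log Q = −(0.0592/2)(-1.452) = 0.0430 V.

0.043 V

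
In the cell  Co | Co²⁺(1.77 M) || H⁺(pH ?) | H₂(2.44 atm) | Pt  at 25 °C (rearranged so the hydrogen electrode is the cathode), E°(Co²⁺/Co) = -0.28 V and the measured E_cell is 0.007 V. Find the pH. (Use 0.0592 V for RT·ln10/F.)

E°_cell = 0.28 V and n = 2.
log Q = n(E° − E)/0.0592 = 2×(0.28 − 0.007)/0.0592 = 9.223.
With Q = [Co²⁺]·P(H₂) / [H⁺]^2, solving for [H⁺] gives log[H⁺] = -4.294, so pH = 4.29.

pH = 4.29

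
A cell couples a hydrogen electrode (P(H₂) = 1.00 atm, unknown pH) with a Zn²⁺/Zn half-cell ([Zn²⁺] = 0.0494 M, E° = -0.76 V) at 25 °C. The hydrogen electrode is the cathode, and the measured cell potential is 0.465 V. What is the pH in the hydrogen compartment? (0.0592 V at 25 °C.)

pH = 5.64

E°_cell = 0.76 V and n = 2.
log Q = n(E° − E)/0.0592 = 2×(0.76 − 0.465)/0.0592 = 9.966.
With Q = [Zn²⁺]·P(H₂) / [H⁺]^2, solving for [H⁺] gives log[H⁺] = -5.636, so pH = 5.64.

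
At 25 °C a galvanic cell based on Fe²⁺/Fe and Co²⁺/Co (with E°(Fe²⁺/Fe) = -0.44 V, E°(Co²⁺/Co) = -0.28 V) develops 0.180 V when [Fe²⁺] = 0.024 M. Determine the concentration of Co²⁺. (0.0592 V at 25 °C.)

From the Nernst equation, log Q = n(E° − E)/0.0592 = 2(0.16 − 0.180)/0.0592 = -0.676, so Q = 0.211.
With Q = [Fe²⁺]/[Co²⁺] and the known concentrations, [Co²⁺] in the denominator gives [Co²⁺] = 0.11 M.

0.11 M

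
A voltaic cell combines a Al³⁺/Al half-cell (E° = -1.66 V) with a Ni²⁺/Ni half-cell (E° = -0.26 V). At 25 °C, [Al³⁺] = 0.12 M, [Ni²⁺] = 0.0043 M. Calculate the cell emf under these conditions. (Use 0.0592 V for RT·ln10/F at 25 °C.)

The Ni²⁺/Ni couple has the higher reduction potential and acts as the cathode, so E°_cell = -0.26 − (-1.66) = 1.40 V.
Balancing electrons gives n = 6; the reaction quotient is Q = [Al³⁺]^2/[Ni²⁺]^3 = 1.81 × 10^5.
At 25 °C, E = E° − (0.0592/n) log Q = 1.40 − (0.0592/6)(5.258) = 1.400 − 0.052 = 1.348 V.

1.35 V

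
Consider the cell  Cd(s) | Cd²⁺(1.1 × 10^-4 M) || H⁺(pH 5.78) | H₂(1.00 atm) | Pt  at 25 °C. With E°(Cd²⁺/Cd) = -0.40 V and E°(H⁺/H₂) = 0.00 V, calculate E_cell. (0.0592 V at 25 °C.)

The hydrogen couple is the cathode, so E°_cell = 0.40 V; n = 2.
[H⁺] = 10^(−5.78) = 1.7 × 10^-6 M, and Q = [Cd²⁺]·P(H₂) / [H⁺]^2 = 3.99 × 10^7.
E = E° − (0.0592/2) log Q = 0.40 − (0.0592/2)(7.601) = 0.175 V.

0.18 V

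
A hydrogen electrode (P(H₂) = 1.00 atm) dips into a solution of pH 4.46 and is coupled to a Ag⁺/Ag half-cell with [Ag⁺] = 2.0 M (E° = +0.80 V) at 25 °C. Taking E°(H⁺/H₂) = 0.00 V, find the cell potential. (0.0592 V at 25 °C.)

1.08 V

The Ag⁺/Ag couple is the cathode, so E°_cell = 0.80 V; n = 2.
[H⁺] = 10^(−4.46) = 3.5 × 10^-5 M, and Q = [H⁺]^2 / ([Ag⁺]^2·P(H₂)) = 3.01 × 10^-10.
E = E° − (0.0592/2) log Q = 0.80 − (0.0592/2)(-9.522) = 1.082 V.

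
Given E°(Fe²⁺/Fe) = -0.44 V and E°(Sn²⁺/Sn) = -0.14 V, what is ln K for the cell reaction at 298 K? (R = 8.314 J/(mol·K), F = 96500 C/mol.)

ln K = 23.4

E°_cell = -0.14 − (-0.44) = 0.30 V, with n = 2 electrons transferred.
At equilibrium E = 0, so the Nernst equation gives ln K = nFE°/RT = (2)(96500)(0.30)/((8.314)(298)) = 23.37.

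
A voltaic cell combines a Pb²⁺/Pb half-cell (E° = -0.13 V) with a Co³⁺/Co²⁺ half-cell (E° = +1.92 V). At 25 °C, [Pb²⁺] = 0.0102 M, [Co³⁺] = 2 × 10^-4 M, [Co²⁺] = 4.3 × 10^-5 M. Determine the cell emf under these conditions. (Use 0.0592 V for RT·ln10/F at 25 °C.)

2.15 V

The Co³⁺/Co²⁺ couple has the higher reduction potential and acts as the cathode, so E°_cell = +1.92 − (-0.13) = 2.05 V.
Balancing electrons gives n = 2; the reaction quotient is Q = [Pb²⁺]·[Co²⁺]^2/[Co³⁺]^2 = 4.71 × 10^-4.
At 25 °C, E = E° − (0.0592/n) log Q = 2.05 − (0.0592/2)(-3.327) = 2.050 + 0.098 = 2.148 V.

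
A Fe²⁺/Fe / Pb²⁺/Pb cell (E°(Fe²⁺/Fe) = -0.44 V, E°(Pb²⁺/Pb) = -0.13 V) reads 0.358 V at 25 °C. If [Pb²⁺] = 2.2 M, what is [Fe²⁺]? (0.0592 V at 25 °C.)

From the Nernst equation, log Q = n(E° − E)/0.0592 = 2(0.31 − 0.358)/0.0592 = -1.622, so Q = 0.0239.
With Q = [Fe²⁺]/[Pb²⁺] and the known concentrations, [Fe²⁺] in the numerator gives [Fe²⁺] = 0.053 M.

0.053 M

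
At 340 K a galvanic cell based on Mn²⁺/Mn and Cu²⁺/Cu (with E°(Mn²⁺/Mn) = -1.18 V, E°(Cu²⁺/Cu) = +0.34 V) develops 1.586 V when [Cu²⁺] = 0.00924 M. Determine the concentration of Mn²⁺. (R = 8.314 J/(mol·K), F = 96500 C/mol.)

From the Nernst equation, ln Q = nF(E° − E)/RT = 2×96500×(1.52 − 1.586)/(8.314×340) = -4.506, so Q = 0.0110.
With Q = [Mn²⁺]/[Cu²⁺] and the known concentrations, [Mn²⁺] in the numerator gives [Mn²⁺] = 1 × 10^-4 M.

1 × 10^-4 M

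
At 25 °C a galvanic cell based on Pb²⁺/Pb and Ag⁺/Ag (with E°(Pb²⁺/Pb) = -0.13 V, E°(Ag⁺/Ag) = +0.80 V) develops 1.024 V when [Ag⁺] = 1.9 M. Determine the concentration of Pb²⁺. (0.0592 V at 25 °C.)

From the Nernst equation, log Q = n(E° − E)/0.0592 = 2(0.93 − 1.024)/0.0592 = -3.176, so Q = 6.67 × 10^-4.
With Q = [Pb²⁺]/[Ag⁺]^2 and the known concentrations, [Pb²⁺] in the numerator gives [Pb²⁺] = 0.0024 M.

0.0024 M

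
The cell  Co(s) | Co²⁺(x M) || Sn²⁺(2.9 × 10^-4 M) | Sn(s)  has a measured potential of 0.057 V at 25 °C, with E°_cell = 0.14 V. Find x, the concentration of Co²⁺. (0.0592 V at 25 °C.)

From the Nernst equation, log Q = n(E° − E)/0.0592 = 2(0.14 − 0.057)/0.0592 = 2.804, so Q = 637.
With Q = [Co²⁺]/[Sn²⁺] and the known concentrations, [Co²⁺] in the numerator gives [Co²⁺] = 0.18 M.

0.18 M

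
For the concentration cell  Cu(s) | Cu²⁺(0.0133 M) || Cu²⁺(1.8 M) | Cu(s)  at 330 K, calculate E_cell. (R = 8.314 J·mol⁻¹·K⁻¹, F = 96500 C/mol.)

Both half-cells are Cu²⁺/Cu, so E°_cell = 0. The concentrated side is the cathode; the cell reaction moves Cu²⁺ from high to low concentration with n = 2.
Q = [Cu²⁺]_dilute/[Cu²⁺]_conc = 0.0133/1.8 = 0.00739.
E = 0 − (RT/nF) ln Q = −((8.314×330)/(2×96500))(-4.908) = 0.0698 V.

0.070 V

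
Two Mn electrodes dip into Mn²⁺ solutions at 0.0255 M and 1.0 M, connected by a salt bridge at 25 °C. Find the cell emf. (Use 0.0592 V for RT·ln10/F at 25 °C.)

Both half-cells are Mn²⁺/Mn, so E°_cell = 0. The concentrated side is the cathode; the cell reaction moves Mn²⁺ from high to low concentration with n = 2.
Q = [Mn²⁺]_dilute/[Mn²⁺]_conc = 0.0255/1.0 = 0.0255.
E = 0 − (0.0592/2) log Q = −(0.0592/2)(-1.593) = 0.0472 V.

0.047 V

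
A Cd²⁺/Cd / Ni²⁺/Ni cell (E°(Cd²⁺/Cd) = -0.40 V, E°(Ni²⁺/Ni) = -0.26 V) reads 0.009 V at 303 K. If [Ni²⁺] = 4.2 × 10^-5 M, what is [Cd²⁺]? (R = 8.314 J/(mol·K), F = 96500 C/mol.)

From the Nernst equation, ln Q = nF(E° − E)/RT = 2×96500×(0.14 − 0.009)/(8.314×303) = 10.036, so Q = 2.28 × 10^4.
With Q = [Cd²⁺]/[Ni²⁺] and the known concentrations, [Cd²⁺] in the numerator gives [Cd²⁺] = 0.96 M.

0.96 M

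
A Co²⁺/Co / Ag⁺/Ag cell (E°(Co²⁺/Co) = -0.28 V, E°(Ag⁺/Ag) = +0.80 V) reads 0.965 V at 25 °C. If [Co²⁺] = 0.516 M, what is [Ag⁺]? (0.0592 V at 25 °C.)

0.0082 M

From the Nernst equation, log Q = n(E° − E)/0.0592 = 2(1.08 − 0.965)/0.0592 = 3.885, so Q = 7680.
With Q = [Co²⁺]/[Ag⁺]^2 and the known concentrations, [Ag⁺]^2 in the denominator gives [Ag⁺] = 0.0082 M.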